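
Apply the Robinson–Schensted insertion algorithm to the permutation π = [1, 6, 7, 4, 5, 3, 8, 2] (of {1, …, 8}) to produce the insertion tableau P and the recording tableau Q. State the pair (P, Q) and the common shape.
P = [1, 2, 5, 8] / [3, 7] / [4] / [6];  Q = [1, 2, 3, 7] / [4, 5] / [6] / [8];  common shape = (4, 2, 1, 1)

Row-insert the values π_1, π_2, … into P one at a time, bumping the leftmost entry strictly greater than the inserted value down to the next row. The recording tableau Q records, in position (i, j), the step at which that cell was added to P.
  Insert 1 (step 1): P = [1];  Q = [1]
  Insert 6 (step 2): P = [1, 6];  Q = [1, 2]
  Insert 7 (step 3): P = [1, 6, 7];  Q = [1, 2, 3]
  Insert 4 (step 4): P = [1, 4, 7] / [6];  Q = [1, 2, 3] / [4]
  Insert 5 (step 5): P = [1, 4, 5] / [6, 7];  Q = [1, 2, 3] / [4, 5]
  Insert 3 (step 6): P = [1, 3, 5] / [4, 7] / [6];  Q = [1, 2, 3] / [4, 5] / [6]
  Insert 8 (step 7): P = [1, 3, 5, 8] / [4, 7] / [6];  Q = [1, 2, 3, 7] / [4, 5] / [6]
  Insert 2 (step 8): P = [1, 2, 5, 8] / [3, 7] / [4] / [6];  Q = [1, 2, 3, 7] / [4, 5] / [6] / [8]
Final shape: (4, 2, 1, 1).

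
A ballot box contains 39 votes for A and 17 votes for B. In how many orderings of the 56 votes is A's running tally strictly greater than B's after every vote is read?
Strict-lead orderings = 38499031112850

Total orderings of the 56 votes with 39 for A: C(56, 39) = 97997533741800. By the Bertrand ballot formula (Cycle Lemma / reflection principle), the number of orderings in which A is strictly ahead of B throughout is (p − q)/(p + q) · C(p + q, p) = (39 − 17)/(39 + 17) · 97997533741800 = 38499031112850.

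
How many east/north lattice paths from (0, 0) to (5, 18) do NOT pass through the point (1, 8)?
Number of paths = 24640

Total paths from (0, 0) to (5, 18): C(23, 5) = 33649. Paths through (1, 8): (paths (0, 0) → (1, 8)) × (paths (1, 8) → (5, 18)) = C(9, 1) · C(14, 4) = 9 · 1001 = 9009. Avoidance count = 33649 − 9009 = 24640.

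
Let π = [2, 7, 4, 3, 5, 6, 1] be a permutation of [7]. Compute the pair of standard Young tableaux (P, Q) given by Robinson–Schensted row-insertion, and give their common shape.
P = [1, 3, 5, 6] / [2] / [4] / [7];  Q = [1, 2, 5, 6] / [3] / [4] / [7];  common shape = (4, 1, 1, 1)

Row-insert the values π_1, π_2, … into P one at a time, bumping the leftmost entry strictly greater than the inserted value down to the next row. The recording tableau Q records, in position (i, j), the step at which that cell was added to P.
  Insert 2 (step 1): P = [2];  Q = [1]
  Insert 7 (step 2): P = [2, 7];  Q = [1, 2]
  Insert 4 (step 3): P = [2, 4] / [7];  Q = [1, 2] / [3]
  Insert 3 (step 4): P = [2, 3] / [4] / [7];  Q = [1, 2] / [3] / [4]
  Insert 5 (step 5): P = [2, 3, 5] / [4] / [7];  Q = [1, 2, 5] / [3] / [4]
  Insert 6 (step 6): P = [2, 3, 5, 6] / [4] / [7];  Q = [1, 2, 5, 6] / [3] / [4]
  Insert 1 (step 7): P = [1, 3, 5, 6] / [2] / [4] / [7];  Q = [1, 2, 5, 6] / [3] / [4] / [7]
Final shape: (4, 1, 1, 1).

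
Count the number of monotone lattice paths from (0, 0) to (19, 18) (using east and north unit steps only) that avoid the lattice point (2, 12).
Number of paths = 17663445723

Total paths from (0, 0) to (19, 18): C(37, 19) = 17672631900. Paths through (2, 12): (paths (0, 0) → (2, 12)) × (paths (2, 12) → (19, 18)) = C(14, 2) · C(23, 17) = 91 · 100947 = 9186177. Avoidance count = 17672631900 − 9186177 = 17663445723.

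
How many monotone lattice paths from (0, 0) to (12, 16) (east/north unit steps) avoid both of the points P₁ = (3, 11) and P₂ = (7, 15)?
Number of paths = 28822643

Inclusion–exclusion. Total paths: C(28, 12) = 30421755. Through P₁: C(14, 3)·C(14, 9) = 728728. Through P₂: C(22, 7)·C(6, 5) = 1023264. Since P₁ is strictly southwest of P₂, a monotone path through both must visit P₁ then P₂; paths through both = C(14, 3)·C(8, 4)·C(6, 5) = 152880. Avoid both = 30421755 − 728728 − 1023264 + 152880 = 28822643.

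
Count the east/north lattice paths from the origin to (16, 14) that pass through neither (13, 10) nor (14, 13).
Number of paths = 58934257

Inclusion–exclusion. Total paths: C(30, 16) = 145422675. Through P₁: C(23, 13)·C(7, 3) = 40042310. Through P₂: C(27, 14)·C(3, 2) = 60174900. Since P₁ is strictly southwest of P₂, a monotone path through both must visit P₁ then P₂; paths through both = C(23, 13)·C(4, 1)·C(3, 2) = 13728792. Avoid both = 145422675 − 40042310 − 60174900 + 13728792 = 58934257.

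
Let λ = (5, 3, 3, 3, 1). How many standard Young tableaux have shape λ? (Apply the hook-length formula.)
# SYT of shape (5, 3, 3, 3, 1) = 100100

Hook-length formula: f^λ = n! / Π hook(c), product over all cells c of the Young diagram. For λ = (5, 3, 3, 3, 1), n = 15 boxes. Hook lengths by row (left-to-right, top-to-bottom): [9, 7, 6, 2, 1]; [6, 4, 3]; [5, 3, 2]; [4, 2, 1]; [1]. Product of hooks = 13063680. So f^λ = 15! / 13063680 = 1307674368000 / 13063680 = 100100.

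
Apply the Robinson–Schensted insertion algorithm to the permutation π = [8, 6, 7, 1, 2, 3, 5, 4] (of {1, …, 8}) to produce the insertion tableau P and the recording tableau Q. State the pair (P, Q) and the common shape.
P = [1, 2, 3, 4] / [5, 7] / [6] / [8];  Q = [1, 3, 6, 7] / [2, 5] / [4] / [8];  common shape = (4, 2, 1, 1)

Row-insert the values π_1, π_2, … into P one at a time, bumping the leftmost entry strictly greater than the inserted value down to the next row. The recording tableau Q records, in position (i, j), the step at which that cell was added to P.
  Insert 8 (step 1): P = [8];  Q = [1]
  Insert 6 (step 2): P = [6] / [8];  Q = [1] / [2]
  Insert 7 (step 3): P = [6, 7] / [8];  Q = [1, 3] / [2]
  Insert 1 (step 4): P = [1, 7] / [6] / [8];  Q = [1, 3] / [2] / [4]
  Insert 2 (step 5): P = [1, 2] / [6, 7] / [8];  Q = [1, 3] / [2, 5] / [4]
  Insert 3 (step 6): P = [1, 2, 3] / [6, 7] / [8];  Q = [1, 3, 6] / [2, 5] / [4]
  Insert 5 (step 7): P = [1, 2, 3, 5] / [6, 7] / [8];  Q = [1, 3, 6, 7] / [2, 5] / [4]
  Insert 4 (step 8): P = [1, 2, 3, 4] / [5, 7] / [6] / [8];  Q = [1, 3, 6, 7] / [2, 5] / [4] / [8]
Final shape: (4, 2, 1, 1).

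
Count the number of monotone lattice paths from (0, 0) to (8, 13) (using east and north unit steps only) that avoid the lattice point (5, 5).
Number of paths = 161910

Total paths from (0, 0) to (8, 13): C(21, 8) = 203490. Paths through (5, 5): (paths (0, 0) → (5, 5)) × (paths (5, 5) → (8, 13)) = C(10, 5) · C(11, 3) = 252 · 165 = 41580. Avoidance count = 203490 − 41580 = 161910.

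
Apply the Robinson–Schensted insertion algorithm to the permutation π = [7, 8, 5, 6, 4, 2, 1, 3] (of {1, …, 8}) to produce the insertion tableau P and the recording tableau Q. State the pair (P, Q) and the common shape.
P = [1, 3] / [2, 6] / [4, 8] / [5] / [7];  Q = [1, 2] / [3, 4] / [5, 8] / [6] / [7];  common shape = (2, 2, 2, 1, 1)

Row-insert the values π_1, π_2, … into P one at a time, bumping the leftmost entry strictly greater than the inserted value down to the next row. The recording tableau Q records, in position (i, j), the step at which that cell was added to P.
  Insert 7 (step 1): P = [7];  Q = [1]
  Insert 8 (step 2): P = [7, 8];  Q = [1, 2]
  Insert 5 (step 3): P = [5, 8] / [7];  Q = [1, 2] / [3]
  Insert 6 (step 4): P = [5, 6] / [7, 8];  Q = [1, 2] / [3, 4]
  Insert 4 (step 5): P = [4, 6] / [5, 8] / [7];  Q = [1, 2] / [3, 4] / [5]
  Insert 2 (step 6): P = [2, 6] / [4, 8] / [5] / [7];  Q = [1, 2] / [3, 4] / [5] / [6]
  Insert 1 (step 7): P = [1, 6] / [2, 8] / [4] / [5] / [7];  Q = [1, 2] / [3, 4] / [5] / [6] / [7]
  Insert 3 (step 8): P = [1, 3] / [2, 6] / [4, 8] / [5] / [7];  Q = [1, 2] / [3, 4] / [5, 8] / [6] / [7]
Final shape: (2, 2, 2, 1, 1).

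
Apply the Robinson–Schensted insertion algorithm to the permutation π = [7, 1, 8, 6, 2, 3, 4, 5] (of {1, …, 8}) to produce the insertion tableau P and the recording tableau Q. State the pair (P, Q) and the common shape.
P = [1, 2, 3, 4, 5] / [6, 8] / [7];  Q = [1, 3, 6, 7, 8] / [2, 4] / [5];  common shape = (5, 2, 1)

Row-insert the values π_1, π_2, … into P one at a time, bumping the leftmost entry strictly greater than the inserted value down to the next row. The recording tableau Q records, in position (i, j), the step at which that cell was added to P.
  Insert 7 (step 1): P = [7];  Q = [1]
  Insert 1 (step 2): P = [1] / [7];  Q = [1] / [2]
  Insert 8 (step 3): P = [1, 8] / [7];  Q = [1, 3] / [2]
  Insert 6 (step 4): P = [1, 6] / [7, 8];  Q = [1, 3] / [2, 4]
  Insert 2 (step 5): P = [1, 2] / [6, 8] / [7];  Q = [1, 3] / [2, 4] / [5]
  Insert 3 (step 6): P = [1, 2, 3] / [6, 8] / [7];  Q = [1, 3, 6] / [2, 4] / [5]
  Insert 4 (step 7): P = [1, 2, 3, 4] / [6, 8] / [7];  Q = [1, 3, 6, 7] / [2, 4] / [5]
  Insert 5 (step 8): P = [1, 2, 3, 4, 5] / [6, 8] / [7];  Q = [1, 3, 6, 7, 8] / [2, 4] / [5]
Final shape: (5, 2, 1).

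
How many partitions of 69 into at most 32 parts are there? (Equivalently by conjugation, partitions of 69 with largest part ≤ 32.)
p(69, parts ≤ 32) = 3455217

Use the recurrence p(n, m) = p(n, m−1) + p(n−m, m): either the largest part is < m (count p(n, m−1)) or the largest part is exactly m (remove one copy of m, count p(n−m, m)). With p(0, ·) = 1 this gives p(69, parts ≤ 32) = 3455217. (By conjugating Young diagrams, this also counts partitions of 69 into at most 32 parts.)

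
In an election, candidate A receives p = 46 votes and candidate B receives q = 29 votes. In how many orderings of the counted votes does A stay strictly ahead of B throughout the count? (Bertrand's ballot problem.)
Strict-lead orderings = 115582176701226353104

Total orderings of the 75 votes with 46 for A: C(75, 46) = 509921367799528028400. By the Bertrand ballot formula (Cycle Lemma / reflection principle), the number of orderings in which A is strictly ahead of B throughout is (p − q)/(p + q) · C(p + q, p) = (46 − 29)/(46 + 29) · 509921367799528028400 = 115582176701226353104.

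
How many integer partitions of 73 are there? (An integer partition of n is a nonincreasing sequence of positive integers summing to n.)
p(73) = 6185689

Compute p(n) via the recurrence p(n, m) = p(n, m−1) + p(n−m, m), where p(n, m) counts partitions of n with all parts ≤ m and p(n) = p(n, n). The base cases are p(0, m) = 1 and p(n, 0) = 0 for n > 0. Filling the table yields p(73) = 6185689. (Euler's pentagonal recurrence is an alternative.)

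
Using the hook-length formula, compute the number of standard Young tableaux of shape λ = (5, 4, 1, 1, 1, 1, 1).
# SYT of shape (5, 4, 1, 1, 1, 1, 1) = 20384

Hook-length formula: f^λ = n! / Π hook(c), product over all cells c of the Young diagram. For λ = (5, 4, 1, 1, 1, 1, 1), n = 14 boxes. Hook lengths by row (left-to-right, top-to-bottom): [11, 5, 4, 3, 1]; [9, 3, 2, 1]; [5]; [4]; [3]; [2]; [1]. Product of hooks = 4276800. So f^λ = 14! / 4276800 = 87178291200 / 4276800 = 20384.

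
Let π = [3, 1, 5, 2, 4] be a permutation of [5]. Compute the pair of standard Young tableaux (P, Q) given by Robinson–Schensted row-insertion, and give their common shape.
P = [1, 2, 4] / [3, 5];  Q = [1, 3, 5] / [2, 4];  common shape = (3, 2)

Row-insert the values π_1, π_2, … into P one at a time, bumping the leftmost entry strictly greater than the inserted value down to the next row. The recording tableau Q records, in position (i, j), the step at which that cell was added to P.
  Insert 3 (step 1): P = [3];  Q = [1]
  Insert 1 (step 2): P = [1] / [3];  Q = [1] / [2]
  Insert 5 (step 3): P = [1, 5] / [3];  Q = [1, 3] / [2]
  Insert 2 (step 4): P = [1, 2] / [3, 5];  Q = [1, 3] / [2, 4]
  Insert 4 (step 5): P = [1, 2, 4] / [3, 5];  Q = [1, 3, 5] / [2, 4]
Final shape: (3, 2).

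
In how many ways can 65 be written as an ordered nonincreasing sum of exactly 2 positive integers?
p(65, 2 parts) = 32

Partitions of n into exactly k parts are in bijection with partitions of n − k into at most k parts (subtract 1 from each part). So p(65, exactly 2) = p(63, parts ≤ 2). Computing via the recurrence p(m, j) = p(m, j−1) + p(m−j, j) gives 32.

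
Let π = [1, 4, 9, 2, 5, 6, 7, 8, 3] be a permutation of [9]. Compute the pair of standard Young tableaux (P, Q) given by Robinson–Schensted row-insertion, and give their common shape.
P = [1, 2, 3, 6, 7, 8] / [4, 5] / [9];  Q = [1, 2, 3, 6, 7, 8] / [4, 5] / [9];  common shape = (6, 2, 1)

Row-insert the values π_1, π_2, … into P one at a time, bumping the leftmost entry strictly greater than the inserted value down to the next row. The recording tableau Q records, in position (i, j), the step at which that cell was added to P.
  Insert 1 (step 1): P = [1];  Q = [1]
  Insert 4 (step 2): P = [1, 4];  Q = [1, 2]
  Insert 9 (step 3): P = [1, 4, 9];  Q = [1, 2, 3]
  Insert 2 (step 4): P = [1, 2, 9] / [4];  Q = [1, 2, 3] / [4]
  Insert 5 (step 5): P = [1, 2, 5] / [4, 9];  Q = [1, 2, 3] / [4, 5]
  Insert 6 (step 6): P = [1, 2, 5, 6] / [4, 9];  Q = [1, 2, 3, 6] / [4, 5]
  Insert 7 (step 7): P = [1, 2, 5, 6, 7] / [4, 9];  Q = [1, 2, 3, 6, 7] / [4, 5]
  Insert 8 (step 8): P = [1, 2, 5, 6, 7, 8] / [4, 9];  Q = [1, 2, 3, 6, 7, 8] / [4, 5]
  Insert 3 (step 9): P = [1, 2, 3, 6, 7, 8] / [4, 5] / [9];  Q = [1, 2, 3, 6, 7, 8] / [4, 5] / [9]
Final shape: (6, 2, 1).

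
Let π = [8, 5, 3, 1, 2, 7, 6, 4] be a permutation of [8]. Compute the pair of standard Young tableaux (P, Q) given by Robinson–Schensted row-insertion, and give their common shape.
P = [1, 2, 4] / [3, 6] / [5, 7] / [8];  Q = [1, 5, 6] / [2, 7] / [3, 8] / [4];  common shape = (3, 2, 2, 1)

Row-insert the values π_1, π_2, … into P one at a time, bumping the leftmost entry strictly greater than the inserted value down to the next row. The recording tableau Q records, in position (i, j), the step at which that cell was added to P.
  Insert 8 (step 1): P = [8];  Q = [1]
  Insert 5 (step 2): P = [5] / [8];  Q = [1] / [2]
  Insert 3 (step 3): P = [3] / [5] / [8];  Q = [1] / [2] / [3]
  Insert 1 (step 4): P = [1] / [3] / [5] / [8];  Q = [1] / [2] / [3] / [4]
  Insert 2 (step 5): P = [1, 2] / [3] / [5] / [8];  Q = [1, 5] / [2] / [3] / [4]
  Insert 7 (step 6): P = [1, 2, 7] / [3] / [5] / [8];  Q = [1, 5, 6] / [2] / [3] / [4]
  Insert 6 (step 7): P = [1, 2, 6] / [3, 7] / [5] / [8];  Q = [1, 5, 6] / [2, 7] / [3] / [4]
  Insert 4 (step 8): P = [1, 2, 4] / [3, 6] / [5, 7] / [8];  Q = [1, 5, 6] / [2, 7] / [3, 8] / [4]
Final shape: (3, 2, 2, 1).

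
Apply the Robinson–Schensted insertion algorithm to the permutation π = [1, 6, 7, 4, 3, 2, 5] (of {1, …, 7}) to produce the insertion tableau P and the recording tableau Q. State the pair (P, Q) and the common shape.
P = [1, 2, 5] / [3, 7] / [4] / [6];  Q = [1, 2, 3] / [4, 7] / [5] / [6];  common shape = (3, 2, 1, 1)

Row-insert the values π_1, π_2, … into P one at a time, bumping the leftmost entry strictly greater than the inserted value down to the next row. The recording tableau Q records, in position (i, j), the step at which that cell was added to P.
  Insert 1 (step 1): P = [1];  Q = [1]
  Insert 6 (step 2): P = [1, 6];  Q = [1, 2]
  Insert 7 (step 3): P = [1, 6, 7];  Q = [1, 2, 3]
  Insert 4 (step 4): P = [1, 4, 7] / [6];  Q = [1, 2, 3] / [4]
  Insert 3 (step 5): P = [1, 3, 7] / [4] / [6];  Q = [1, 2, 3] / [4] / [5]
  Insert 2 (step 6): P = [1, 2, 7] / [3] / [4] / [6];  Q = [1, 2, 3] / [4] / [5] / [6]
  Insert 5 (step 7): P = [1, 2, 5] / [3, 7] / [4] / [6];  Q = [1, 2, 3] / [4, 7] / [5] / [6]
Final shape: (3, 2, 1, 1).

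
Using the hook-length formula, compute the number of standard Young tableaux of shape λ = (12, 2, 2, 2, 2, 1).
# SYT of shape (12, 2, 2, 2, 2, 1) = 6390384

Hook-length formula: f^λ = n! / Π hook(c), product over all cells c of the Young diagram. For λ = (12, 2, 2, 2, 2, 1), n = 21 boxes. Hook lengths by row (left-to-right, top-to-bottom): [17, 15, 10, 9, 8, 7, 6, 5, 4, 3, 2, 1]; [6, 4]; [5, 3]; [4, 2]; [3, 1]; [1]. Product of hooks = 7994972160000. So f^λ = 21! / 7994972160000 = 51090942171709440000 / 7994972160000 = 6390384.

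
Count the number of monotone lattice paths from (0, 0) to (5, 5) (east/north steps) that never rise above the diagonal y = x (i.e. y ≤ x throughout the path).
Number of paths = 42

By the reflection principle (André's argument), the number of monotone paths to (5, 5) with n ≤ m that never go above y = x is C(10, 5) − C(10, 6) = 252 − 210 = 42.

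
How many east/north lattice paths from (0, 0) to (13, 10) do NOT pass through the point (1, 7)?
Number of paths = 1140426

Total paths from (0, 0) to (13, 10): C(23, 13) = 1144066. Paths through (1, 7): (paths (0, 0) → (1, 7)) × (paths (1, 7) → (13, 10)) = C(8, 1) · C(15, 12) = 8 · 455 = 3640. Avoidance count = 1144066 − 3640 = 1140426.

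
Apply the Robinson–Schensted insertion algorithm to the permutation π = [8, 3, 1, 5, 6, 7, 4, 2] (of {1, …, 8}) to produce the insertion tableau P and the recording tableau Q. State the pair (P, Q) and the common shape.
P = [1, 2, 6, 7] / [3, 4] / [5] / [8];  Q = [1, 4, 5, 6] / [2, 7] / [3] / [8];  common shape = (4, 2, 1, 1)

Row-insert the values π_1, π_2, … into P one at a time, bumping the leftmost entry strictly greater than the inserted value down to the next row. The recording tableau Q records, in position (i, j), the step at which that cell was added to P.
  Insert 8 (step 1): P = [8];  Q = [1]
  Insert 3 (step 2): P = [3] / [8];  Q = [1] / [2]
  Insert 1 (step 3): P = [1] / [3] / [8];  Q = [1] / [2] / [3]
  Insert 5 (step 4): P = [1, 5] / [3] / [8];  Q = [1, 4] / [2] / [3]
  Insert 6 (step 5): P = [1, 5, 6] / [3] / [8];  Q = [1, 4, 5] / [2] / [3]
  Insert 7 (step 6): P = [1, 5, 6, 7] / [3] / [8];  Q = [1, 4, 5, 6] / [2] / [3]
  Insert 4 (step 7): P = [1, 4, 6, 7] / [3, 5] / [8];  Q = [1, 4, 5, 6] / [2, 7] / [3]
  Insert 2 (step 8): P = [1, 2, 6, 7] / [3, 4] / [5] / [8];  Q = [1, 4, 5, 6] / [2, 7] / [3] / [8]
Final shape: (4, 2, 1, 1).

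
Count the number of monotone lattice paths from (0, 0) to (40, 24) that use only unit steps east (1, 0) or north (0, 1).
Number of paths = 250649105469666120

A monotone lattice path from (0, 0) to (40, 24) consists of 40 east steps and 24 north steps in some order, so it is determined by which 40 of the 64 steps are east. The count is C(64, 40) = 250649105469666120.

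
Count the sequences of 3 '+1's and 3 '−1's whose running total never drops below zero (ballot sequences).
C_3 = 5

These ballot sequences are counted by the Catalan number C_n = (1/(n + 1)) · C(2n, n). For n = 3: C_3 = (1/4) · C(6, 3) = 20/4 = 5.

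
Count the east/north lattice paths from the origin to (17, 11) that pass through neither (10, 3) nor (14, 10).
Number of paths = 12166266

Inclusion–exclusion. Total paths: C(28, 17) = 21474180. Through P₁: C(13, 10)·C(15, 7) = 1840410. Through P₂: C(24, 14)·C(4, 3) = 7845024. Since P₁ is strictly southwest of P₂, a monotone path through both must visit P₁ then P₂; paths through both = C(13, 10)·C(11, 4)·C(4, 3) = 377520. Avoid both = 21474180 − 1840410 − 7845024 + 377520 = 12166266.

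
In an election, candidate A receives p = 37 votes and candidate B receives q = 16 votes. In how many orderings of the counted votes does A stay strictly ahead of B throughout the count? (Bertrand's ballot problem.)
Strict-lead orderings = 5881813095795

Total orderings of the 53 votes with 37 for A: C(53, 37) = 14844575908435. By the Bertrand ballot formula (Cycle Lemma / reflection principle), the number of orderings in which A is strictly ahead of B throughout is (p − q)/(p + q) · C(p + q, p) = (37 − 16)/(37 + 16) · 14844575908435 = 5881813095795.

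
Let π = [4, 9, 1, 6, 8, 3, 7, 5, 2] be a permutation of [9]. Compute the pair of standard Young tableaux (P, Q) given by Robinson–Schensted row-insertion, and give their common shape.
P = [1, 2, 5] / [3, 6, 7] / [4] / [8] / [9];  Q = [1, 2, 5] / [3, 4, 7] / [6] / [8] / [9];  common shape = (3, 3, 1, 1, 1)

Row-insert the values π_1, π_2, … into P one at a time, bumping the leftmost entry strictly greater than the inserted value down to the next row. The recording tableau Q records, in position (i, j), the step at which that cell was added to P.
  Insert 4 (step 1): P = [4];  Q = [1]
  Insert 9 (step 2): P = [4, 9];  Q = [1, 2]
  Insert 1 (step 3): P = [1, 9] / [4];  Q = [1, 2] / [3]
  Insert 6 (step 4): P = [1, 6] / [4, 9];  Q = [1, 2] / [3, 4]
  Insert 8 (step 5): P = [1, 6, 8] / [4, 9];  Q = [1, 2, 5] / [3, 4]
  Insert 3 (step 6): P = [1, 3, 8] / [4, 6] / [9];  Q = [1, 2, 5] / [3, 4] / [6]
  Insert 7 (step 7): P = [1, 3, 7] / [4, 6, 8] / [9];  Q = [1, 2, 5] / [3, 4, 7] / [6]
  Insert 5 (step 8): P = [1, 3, 5] / [4, 6, 7] / [8] / [9];  Q = [1, 2, 5] / [3, 4, 7] / [6] / [8]
  Insert 2 (step 9): P = [1, 2, 5] / [3, 6, 7] / [4] / [8] / [9];  Q = [1, 2, 5] / [3, 4, 7] / [6] / [8] / [9]
Final shape: (3, 3, 1, 1, 1).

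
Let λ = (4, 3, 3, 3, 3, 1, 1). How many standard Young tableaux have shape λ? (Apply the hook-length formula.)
# SYT of shape (4, 3, 3, 3, 3, 1, 1) = 1575288

Hook-length formula: f^λ = n! / Π hook(c), product over all cells c of the Young diagram. For λ = (4, 3, 3, 3, 3, 1, 1), n = 18 boxes. Hook lengths by row (left-to-right, top-to-bottom): [10, 7, 6, 1]; [8, 5, 4]; [7, 4, 3]; [6, 3, 2]; [5, 2, 1]; [2]; [1]. Product of hooks = 4064256000. So f^λ = 18! / 4064256000 = 6402373705728000 / 4064256000 = 1575288.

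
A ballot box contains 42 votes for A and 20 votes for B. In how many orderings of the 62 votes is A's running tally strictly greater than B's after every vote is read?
Strict-lead orderings = 3266814940064445

Total orderings of the 62 votes with 42 for A: C(62, 42) = 9206478467454345. By the Bertrand ballot formula (Cycle Lemma / reflection principle), the number of orderings in which A is strictly ahead of B throughout is (p − q)/(p + q) · C(p + q, p) = (42 − 20)/(42 + 20) · 9206478467454345 = 3266814940064445.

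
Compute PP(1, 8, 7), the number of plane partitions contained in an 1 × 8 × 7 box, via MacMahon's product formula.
PP(1, 8, 7) = 6435

Evaluate the triple product over i = 1..1, j = 1..8, k = 1..7. The factors are (2/1) · (3/2) · (4/3) · (5/4) · (6/5) · (7/6) · (8/7) · (3/2) · … (56 factors total). The numerators and denominators telescope so the product is an integer; carrying out the multiplication exactly gives PP(1, 8, 7) = 6435.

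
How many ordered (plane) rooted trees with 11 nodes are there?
C_10 = 16796

These ordered rooted trees are counted by the Catalan number C_n = (1/(n + 1)) · C(2n, n). For n = 10: C_10 = (1/11) · C(20, 10) = 184756/11 = 16796.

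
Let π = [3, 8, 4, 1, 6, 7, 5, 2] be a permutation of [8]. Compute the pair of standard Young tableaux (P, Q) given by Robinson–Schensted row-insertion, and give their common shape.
P = [1, 2, 5, 7] / [3, 4] / [6] / [8];  Q = [1, 2, 5, 6] / [3, 7] / [4] / [8];  common shape = (4, 2, 1, 1)

Row-insert the values π_1, π_2, … into P one at a time, bumping the leftmost entry strictly greater than the inserted value down to the next row. The recording tableau Q records, in position (i, j), the step at which that cell was added to P.
  Insert 3 (step 1): P = [3];  Q = [1]
  Insert 8 (step 2): P = [3, 8];  Q = [1, 2]
  Insert 4 (step 3): P = [3, 4] / [8];  Q = [1, 2] / [3]
  Insert 1 (step 4): P = [1, 4] / [3] / [8];  Q = [1, 2] / [3] / [4]
  Insert 6 (step 5): P = [1, 4, 6] / [3] / [8];  Q = [1, 2, 5] / [3] / [4]
  Insert 7 (step 6): P = [1, 4, 6, 7] / [3] / [8];  Q = [1, 2, 5, 6] / [3] / [4]
  Insert 5 (step 7): P = [1, 4, 5, 7] / [3, 6] / [8];  Q = [1, 2, 5, 6] / [3, 7] / [4]
  Insert 2 (step 8): P = [1, 2, 5, 7] / [3, 4] / [6] / [8];  Q = [1, 2, 5, 6] / [3, 7] / [4] / [8]
Final shape: (4, 2, 1, 1).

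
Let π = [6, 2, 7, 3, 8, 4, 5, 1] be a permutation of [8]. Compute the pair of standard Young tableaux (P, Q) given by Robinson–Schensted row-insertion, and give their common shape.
P = [1, 3, 4, 5] / [2, 7, 8] / [6];  Q = [1, 3, 5, 7] / [2, 4, 6] / [8];  common shape = (4, 3, 1)

Row-insert the values π_1, π_2, … into P one at a time, bumping the leftmost entry strictly greater than the inserted value down to the next row. The recording tableau Q records, in position (i, j), the step at which that cell was added to P.
  Insert 6 (step 1): P = [6];  Q = [1]
  Insert 2 (step 2): P = [2] / [6];  Q = [1] / [2]
  Insert 7 (step 3): P = [2, 7] / [6];  Q = [1, 3] / [2]
  Insert 3 (step 4): P = [2, 3] / [6, 7];  Q = [1, 3] / [2, 4]
  Insert 8 (step 5): P = [2, 3, 8] / [6, 7];  Q = [1, 3, 5] / [2, 4]
  Insert 4 (step 6): P = [2, 3, 4] / [6, 7, 8];  Q = [1, 3, 5] / [2, 4, 6]
  Insert 5 (step 7): P = [2, 3, 4, 5] / [6, 7, 8];  Q = [1, 3, 5, 7] / [2, 4, 6]
  Insert 1 (step 8): P = [1, 3, 4, 5] / [2, 7, 8] / [6];  Q = [1, 3, 5, 7] / [2, 4, 6] / [8]
Final shape: (4, 3, 1).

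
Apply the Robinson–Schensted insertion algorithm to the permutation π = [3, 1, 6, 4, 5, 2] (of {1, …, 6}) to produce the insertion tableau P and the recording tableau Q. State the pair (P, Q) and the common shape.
P = [1, 2, 5] / [3, 4] / [6];  Q = [1, 3, 5] / [2, 4] / [6];  common shape = (3, 2, 1)

Row-insert the values π_1, π_2, … into P one at a time, bumping the leftmost entry strictly greater than the inserted value down to the next row. The recording tableau Q records, in position (i, j), the step at which that cell was added to P.
  Insert 3 (step 1): P = [3];  Q = [1]
  Insert 1 (step 2): P = [1] / [3];  Q = [1] / [2]
  Insert 6 (step 3): P = [1, 6] / [3];  Q = [1, 3] / [2]
  Insert 4 (step 4): P = [1, 4] / [3, 6];  Q = [1, 3] / [2, 4]
  Insert 5 (step 5): P = [1, 4, 5] / [3, 6];  Q = [1, 3, 5] / [2, 4]
  Insert 2 (step 6): P = [1, 2, 5] / [3, 4] / [6];  Q = [1, 3, 5] / [2, 4] / [6]
Final shape: (3, 2, 1).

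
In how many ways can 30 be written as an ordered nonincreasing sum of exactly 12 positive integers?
p(30, 12 parts) = 366

Partitions of n into exactly k parts are in bijection with partitions of n − k into at most k parts (subtract 1 from each part). So p(30, exactly 12) = p(18, parts ≤ 12). Computing via the recurrence p(m, j) = p(m, j−1) + p(m−j, j) gives 366.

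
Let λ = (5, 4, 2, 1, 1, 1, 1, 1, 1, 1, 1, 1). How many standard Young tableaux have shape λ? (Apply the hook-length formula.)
# SYT of shape (5, 4, 2, 1, 1, 1, 1, 1, 1, 1, 1, 1) = 4723875

Hook-length formula: f^λ = n! / Π hook(c), product over all cells c of the Young diagram. For λ = (5, 4, 2, 1, 1, 1, 1, 1, 1, 1, 1, 1), n = 20 boxes. Hook lengths by row (left-to-right, top-to-bottom): [16, 6, 4, 3, 1]; [14, 4, 2, 1]; [11, 1]; [9]; [8]; [7]; [6]; [5]; [4]; [3]; [2]; [1]. Product of hooks = 515022520320. So f^λ = 20! / 515022520320 = 2432902008176640000 / 515022520320 = 4723875.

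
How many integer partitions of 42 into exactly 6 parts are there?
p(42, 6 parts) = 2432

Partitions of n into exactly k parts are in bijection with partitions of n − k into at most k parts (subtract 1 from each part). So p(42, exactly 6) = p(36, parts ≤ 6). Computing via the recurrence p(m, j) = p(m, j−1) + p(m−j, j) gives 2432.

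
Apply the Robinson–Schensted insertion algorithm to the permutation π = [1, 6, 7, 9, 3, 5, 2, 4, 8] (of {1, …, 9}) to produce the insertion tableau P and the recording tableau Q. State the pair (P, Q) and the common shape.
P = [1, 2, 4, 8] / [3, 5, 9] / [6, 7];  Q = [1, 2, 3, 4] / [5, 6, 9] / [7, 8];  common shape = (4, 3, 2)

Row-insert the values π_1, π_2, … into P one at a time, bumping the leftmost entry strictly greater than the inserted value down to the next row. The recording tableau Q records, in position (i, j), the step at which that cell was added to P.
  Insert 1 (step 1): P = [1];  Q = [1]
  Insert 6 (step 2): P = [1, 6];  Q = [1, 2]
  Insert 7 (step 3): P = [1, 6, 7];  Q = [1, 2, 3]
  Insert 9 (step 4): P = [1, 6, 7, 9];  Q = [1, 2, 3, 4]
  Insert 3 (step 5): P = [1, 3, 7, 9] / [6];  Q = [1, 2, 3, 4] / [5]
  Insert 5 (step 6): P = [1, 3, 5, 9] / [6, 7];  Q = [1, 2, 3, 4] / [5, 6]
  Insert 2 (step 7): P = [1, 2, 5, 9] / [3, 7] / [6];  Q = [1, 2, 3, 4] / [5, 6] / [7]
  Insert 4 (step 8): P = [1, 2, 4, 9] / [3, 5] / [6, 7];  Q = [1, 2, 3, 4] / [5, 6] / [7, 8]
  Insert 8 (step 9): P = [1, 2, 4, 8] / [3, 5, 9] / [6, 7];  Q = [1, 2, 3, 4] / [5, 6, 9] / [7, 8]
Final shape: (4, 3, 2).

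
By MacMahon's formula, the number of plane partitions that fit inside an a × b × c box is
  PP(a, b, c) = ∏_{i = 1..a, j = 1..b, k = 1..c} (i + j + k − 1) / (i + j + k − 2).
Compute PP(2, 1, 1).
PP(2, 1, 1) = 3

Evaluate the triple product over i = 1..2, j = 1..1, k = 1..1. The factors are (2/1) · (3/2). The numerators and denominators telescope so the product is an integer; carrying out the multiplication exactly gives PP(2, 1, 1) = 3.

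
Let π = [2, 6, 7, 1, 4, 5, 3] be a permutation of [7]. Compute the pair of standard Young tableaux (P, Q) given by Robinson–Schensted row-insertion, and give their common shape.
P = [1, 3, 5] / [2, 4, 7] / [6];  Q = [1, 2, 3] / [4, 5, 6] / [7];  common shape = (3, 3, 1)

Row-insert the values π_1, π_2, … into P one at a time, bumping the leftmost entry strictly greater than the inserted value down to the next row. The recording tableau Q records, in position (i, j), the step at which that cell was added to P.
  Insert 2 (step 1): P = [2];  Q = [1]
  Insert 6 (step 2): P = [2, 6];  Q = [1, 2]
  Insert 7 (step 3): P = [2, 6, 7];  Q = [1, 2, 3]
  Insert 1 (step 4): P = [1, 6, 7] / [2];  Q = [1, 2, 3] / [4]
  Insert 4 (step 5): P = [1, 4, 7] / [2, 6];  Q = [1, 2, 3] / [4, 5]
  Insert 5 (step 6): P = [1, 4, 5] / [2, 6, 7];  Q = [1, 2, 3] / [4, 5, 6]
  Insert 3 (step 7): P = [1, 3, 5] / [2, 4, 7] / [6];  Q = [1, 2, 3] / [4, 5, 6] / [7]
Final shape: (3, 3, 1).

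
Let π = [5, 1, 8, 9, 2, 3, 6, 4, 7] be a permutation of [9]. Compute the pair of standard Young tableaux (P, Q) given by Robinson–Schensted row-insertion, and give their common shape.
P = [1, 2, 3, 4, 7] / [5, 6, 9] / [8];  Q = [1, 3, 4, 7, 9] / [2, 5, 6] / [8];  common shape = (5, 3, 1)

Row-insert the values π_1, π_2, … into P one at a time, bumping the leftmost entry strictly greater than the inserted value down to the next row. The recording tableau Q records, in position (i, j), the step at which that cell was added to P.
  Insert 5 (step 1): P = [5];  Q = [1]
  Insert 1 (step 2): P = [1] / [5];  Q = [1] / [2]
  Insert 8 (step 3): P = [1, 8] / [5];  Q = [1, 3] / [2]
  Insert 9 (step 4): P = [1, 8, 9] / [5];  Q = [1, 3, 4] / [2]
  Insert 2 (step 5): P = [1, 2, 9] / [5, 8];  Q = [1, 3, 4] / [2, 5]
  Insert 3 (step 6): P = [1, 2, 3] / [5, 8, 9];  Q = [1, 3, 4] / [2, 5, 6]
  Insert 6 (step 7): P = [1, 2, 3, 6] / [5, 8, 9];  Q = [1, 3, 4, 7] / [2, 5, 6]
  Insert 4 (step 8): P = [1, 2, 3, 4] / [5, 6, 9] / [8];  Q = [1, 3, 4, 7] / [2, 5, 6] / [8]
  Insert 7 (step 9): P = [1, 2, 3, 4, 7] / [5, 6, 9] / [8];  Q = [1, 3, 4, 7, 9] / [2, 5, 6] / [8]
Final shape: (5, 3, 1).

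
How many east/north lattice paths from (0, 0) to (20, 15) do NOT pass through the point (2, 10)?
Number of paths = 3245722326

Total paths from (0, 0) to (20, 15): C(35, 20) = 3247943160. Paths through (2, 10): (paths (0, 0) → (2, 10)) × (paths (2, 10) → (20, 15)) = C(12, 2) · C(23, 18) = 66 · 33649 = 2220834. Avoidance count = 3247943160 − 2220834 = 3245722326.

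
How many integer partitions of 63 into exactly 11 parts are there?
p(63, 11 parts) = 103226

Partitions of n into exactly k parts are in bijection with partitions of n − k into at most k parts (subtract 1 from each part). So p(63, exactly 11) = p(52, parts ≤ 11). Computing via the recurrence p(m, j) = p(m, j−1) + p(m−j, j) gives 103226.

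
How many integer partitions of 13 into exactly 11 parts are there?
p(13, 11 parts) = 2

Partitions of n into exactly k parts ↔ partitions of n − k into at most k parts (subtract 1 from each part). For n = 13, k = 11, the partitions are: 3+1+1+1+1+1+1+1+1+1+1, 2+2+1+1+1+1+1+1+1+1+1. Count = 2.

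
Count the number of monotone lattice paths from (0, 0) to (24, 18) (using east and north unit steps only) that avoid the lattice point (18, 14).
Number of paths = 254695645050

Total paths from (0, 0) to (24, 18): C(42, 24) = 353697121050. Paths through (18, 14): (paths (0, 0) → (18, 14)) × (paths (18, 14) → (24, 18)) = C(32, 18) · C(10, 6) = 471435600 · 210 = 99001476000. Avoidance count = 353697121050 − 99001476000 = 254695645050.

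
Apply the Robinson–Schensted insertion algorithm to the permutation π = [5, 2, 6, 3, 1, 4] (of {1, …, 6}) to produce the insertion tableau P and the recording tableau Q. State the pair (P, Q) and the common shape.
P = [1, 3, 4] / [2, 6] / [5];  Q = [1, 3, 6] / [2, 4] / [5];  common shape = (3, 2, 1)

Row-insert the values π_1, π_2, … into P one at a time, bumping the leftmost entry strictly greater than the inserted value down to the next row. The recording tableau Q records, in position (i, j), the step at which that cell was added to P.
  Insert 5 (step 1): P = [5];  Q = [1]
  Insert 2 (step 2): P = [2] / [5];  Q = [1] / [2]
  Insert 6 (step 3): P = [2, 6] / [5];  Q = [1, 3] / [2]
  Insert 3 (step 4): P = [2, 3] / [5, 6];  Q = [1, 3] / [2, 4]
  Insert 1 (step 5): P = [1, 3] / [2, 6] / [5];  Q = [1, 3] / [2, 4] / [5]
  Insert 4 (step 6): P = [1, 3, 4] / [2, 6] / [5];  Q = [1, 3, 6] / [2, 4] / [5]
Final shape: (3, 2, 1).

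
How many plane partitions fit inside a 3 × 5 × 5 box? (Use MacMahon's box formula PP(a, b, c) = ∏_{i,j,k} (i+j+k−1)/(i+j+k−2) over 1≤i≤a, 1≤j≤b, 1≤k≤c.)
PP(3, 5, 5) = 731808

Evaluate the triple product over i = 1..3, j = 1..5, k = 1..5. The factors are (2/1) · (3/2) · (4/3) · (5/4) · (6/5) · (3/2) · (4/3) · (5/4) · … (75 factors total). The numerators and denominators telescope so the product is an integer; carrying out the multiplication exactly gives PP(3, 5, 5) = 731808.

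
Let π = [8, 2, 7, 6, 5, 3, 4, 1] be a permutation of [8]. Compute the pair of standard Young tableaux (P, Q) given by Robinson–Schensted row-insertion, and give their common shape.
P = [1, 3, 4] / [2] / [5] / [6] / [7] / [8];  Q = [1, 3, 7] / [2] / [4] / [5] / [6] / [8];  common shape = (3, 1, 1, 1, 1, 1)

Row-insert the values π_1, π_2, … into P one at a time, bumping the leftmost entry strictly greater than the inserted value down to the next row. The recording tableau Q records, in position (i, j), the step at which that cell was added to P.
  Insert 8 (step 1): P = [8];  Q = [1]
  Insert 2 (step 2): P = [2] / [8];  Q = [1] / [2]
  Insert 7 (step 3): P = [2, 7] / [8];  Q = [1, 3] / [2]
  Insert 6 (step 4): P = [2, 6] / [7] / [8];  Q = [1, 3] / [2] / [4]
  Insert 5 (step 5): P = [2, 5] / [6] / [7] / [8];  Q = [1, 3] / [2] / [4] / [5]
  Insert 3 (step 6): P = [2, 3] / [5] / [6] / [7] / [8];  Q = [1, 3] / [2] / [4] / [5] / [6]
  Insert 4 (step 7): P = [2, 3, 4] / [5] / [6] / [7] / [8];  Q = [1, 3, 7] / [2] / [4] / [5] / [6]
  Insert 1 (step 8): P = [1, 3, 4] / [2] / [5] / [6] / [7] / [8];  Q = [1, 3, 7] / [2] / [4] / [5] / [6] / [8]
Final shape: (3, 1, 1, 1, 1, 1).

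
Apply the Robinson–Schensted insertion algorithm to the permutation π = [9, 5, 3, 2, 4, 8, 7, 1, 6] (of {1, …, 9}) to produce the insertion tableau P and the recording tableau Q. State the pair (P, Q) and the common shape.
P = [1, 4, 6] / [2, 7] / [3, 8] / [5] / [9];  Q = [1, 5, 6] / [2, 7] / [3, 9] / [4] / [8];  common shape = (3, 2, 2, 1, 1)

Row-insert the values π_1, π_2, … into P one at a time, bumping the leftmost entry strictly greater than the inserted value down to the next row. The recording tableau Q records, in position (i, j), the step at which that cell was added to P.
  Insert 9 (step 1): P = [9];  Q = [1]
  Insert 5 (step 2): P = [5] / [9];  Q = [1] / [2]
  Insert 3 (step 3): P = [3] / [5] / [9];  Q = [1] / [2] / [3]
  Insert 2 (step 4): P = [2] / [3] / [5] / [9];  Q = [1] / [2] / [3] / [4]
  Insert 4 (step 5): P = [2, 4] / [3] / [5] / [9];  Q = [1, 5] / [2] / [3] / [4]
  Insert 8 (step 6): P = [2, 4, 8] / [3] / [5] / [9];  Q = [1, 5, 6] / [2] / [3] / [4]
  Insert 7 (step 7): P = [2, 4, 7] / [3, 8] / [5] / [9];  Q = [1, 5, 6] / [2, 7] / [3] / [4]
  Insert 1 (step 8): P = [1, 4, 7] / [2, 8] / [3] / [5] / [9];  Q = [1, 5, 6] / [2, 7] / [3] / [4] / [8]
  Insert 6 (step 9): P = [1, 4, 6] / [2, 7] / [3, 8] / [5] / [9];  Q = [1, 5, 6] / [2, 7] / [3, 9] / [4] / [8]
Final shape: (3, 2, 2, 1, 1).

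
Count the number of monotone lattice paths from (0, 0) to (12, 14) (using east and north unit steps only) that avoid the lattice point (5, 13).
Number of paths = 9589156

Total paths from (0, 0) to (12, 14): C(26, 12) = 9657700. Paths through (5, 13): (paths (0, 0) → (5, 13)) × (paths (5, 13) → (12, 14)) = C(18, 5) · C(8, 7) = 8568 · 8 = 68544. Avoidance count = 9657700 − 68544 = 9589156.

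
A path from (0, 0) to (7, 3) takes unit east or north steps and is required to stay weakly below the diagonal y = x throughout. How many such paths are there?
Number of paths = 75

By the reflection principle (André's argument), the number of monotone paths to (7, 3) with n ≤ m that never go above y = x is C(10, 7) − C(10, 8) = 120 − 45 = 75.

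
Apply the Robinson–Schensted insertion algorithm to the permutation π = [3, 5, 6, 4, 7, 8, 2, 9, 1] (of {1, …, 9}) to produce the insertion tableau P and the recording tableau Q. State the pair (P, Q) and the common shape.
P = [1, 4, 6, 7, 8, 9] / [2] / [3] / [5];  Q = [1, 2, 3, 5, 6, 8] / [4] / [7] / [9];  common shape = (6, 1, 1, 1)

Row-insert the values π_1, π_2, … into P one at a time, bumping the leftmost entry strictly greater than the inserted value down to the next row. The recording tableau Q records, in position (i, j), the step at which that cell was added to P.
  Insert 3 (step 1): P = [3];  Q = [1]
  Insert 5 (step 2): P = [3, 5];  Q = [1, 2]
  Insert 6 (step 3): P = [3, 5, 6];  Q = [1, 2, 3]
  Insert 4 (step 4): P = [3, 4, 6] / [5];  Q = [1, 2, 3] / [4]
  Insert 7 (step 5): P = [3, 4, 6, 7] / [5];  Q = [1, 2, 3, 5] / [4]
  Insert 8 (step 6): P = [3, 4, 6, 7, 8] / [5];  Q = [1, 2, 3, 5, 6] / [4]
  Insert 2 (step 7): P = [2, 4, 6, 7, 8] / [3] / [5];  Q = [1, 2, 3, 5, 6] / [4] / [7]
  Insert 9 (step 8): P = [2, 4, 6, 7, 8, 9] / [3] / [5];  Q = [1, 2, 3, 5, 6, 8] / [4] / [7]
  Insert 1 (step 9): P = [1, 4, 6, 7, 8, 9] / [2] / [3] / [5];  Q = [1, 2, 3, 5, 6, 8] / [4] / [7] / [9]
Final shape: (6, 1, 1, 1).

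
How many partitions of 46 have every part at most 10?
p(46, parts ≤ 10) = 38047

Use the recurrence p(n, m) = p(n, m−1) + p(n−m, m): either the largest part is < m (count p(n, m−1)) or the largest part is exactly m (remove one copy of m, count p(n−m, m)). With p(0, ·) = 1 this gives p(46, parts ≤ 10) = 38047. (By conjugating Young diagrams, this also counts partitions of 46 into at most 10 parts.)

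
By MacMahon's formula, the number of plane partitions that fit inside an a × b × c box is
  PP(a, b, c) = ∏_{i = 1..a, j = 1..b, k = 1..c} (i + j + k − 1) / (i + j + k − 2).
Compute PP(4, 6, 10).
PP(4, 6, 10) = 3031952379456

Evaluate the triple product over i = 1..4, j = 1..6, k = 1..10. The factors are (2/1) · (3/2) · (4/3) · (5/4) · (6/5) · (7/6) · (8/7) · (9/8) · … (240 factors total). The numerators and denominators telescope so the product is an integer; carrying out the multiplication exactly gives PP(4, 6, 10) = 3031952379456.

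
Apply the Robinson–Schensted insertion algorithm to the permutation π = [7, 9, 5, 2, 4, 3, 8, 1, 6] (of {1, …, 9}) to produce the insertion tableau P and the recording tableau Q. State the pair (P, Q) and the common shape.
P = [1, 3, 6] / [2, 8] / [4, 9] / [5] / [7];  Q = [1, 2, 7] / [3, 5] / [4, 9] / [6] / [8];  common shape = (3, 2, 2, 1, 1)

Row-insert the values π_1, π_2, … into P one at a time, bumping the leftmost entry strictly greater than the inserted value down to the next row. The recording tableau Q records, in position (i, j), the step at which that cell was added to P.
  Insert 7 (step 1): P = [7];  Q = [1]
  Insert 9 (step 2): P = [7, 9];  Q = [1, 2]
  Insert 5 (step 3): P = [5, 9] / [7];  Q = [1, 2] / [3]
  Insert 2 (step 4): P = [2, 9] / [5] / [7];  Q = [1, 2] / [3] / [4]
  Insert 4 (step 5): P = [2, 4] / [5, 9] / [7];  Q = [1, 2] / [3, 5] / [4]
  Insert 3 (step 6): P = [2, 3] / [4, 9] / [5] / [7];  Q = [1, 2] / [3, 5] / [4] / [6]
  Insert 8 (step 7): P = [2, 3, 8] / [4, 9] / [5] / [7];  Q = [1, 2, 7] / [3, 5] / [4] / [6]
  Insert 1 (step 8): P = [1, 3, 8] / [2, 9] / [4] / [5] / [7];  Q = [1, 2, 7] / [3, 5] / [4] / [6] / [8]
  Insert 6 (step 9): P = [1, 3, 6] / [2, 8] / [4, 9] / [5] / [7];  Q = [1, 2, 7] / [3, 5] / [4, 9] / [6] / [8]
Final shape: (3, 2, 2, 1, 1).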